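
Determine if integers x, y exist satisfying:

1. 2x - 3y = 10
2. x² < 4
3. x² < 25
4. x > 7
No

A contradictory subset is {x² < 4, x > 7}. No integer assignment can satisfy these jointly:

  - x² < 4: restricts x to |x| ≤ 1
  - x > 7: bounds one variable relative to a constant

Direct contradiction: the bounds on x require x ≥ 8 and x ≤ 1 simultaneously, which is empty.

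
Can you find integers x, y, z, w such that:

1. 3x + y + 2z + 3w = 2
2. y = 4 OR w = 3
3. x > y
Yes

Take x = 1, y = 0, z = -5, w = 3. Substituting into each constraint:
  (1) 3(1) + 0 + 2(-5) + 3(3) = 2 ✓
  (2) w = 3, target 3 ✓ (second branch holds)
  (3) 1 > 0 ✓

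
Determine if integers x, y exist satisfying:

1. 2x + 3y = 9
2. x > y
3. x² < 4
No

The full constraint system is jointly infeasible over the integers. Each constraint and what it forces:

  - 2x + 3y = 9: is a linear equation tying the variables together
  - x > y: bounds one variable relative to another variable
  - x² < 4: restricts x to |x| ≤ 1

Propagating the comparison: y < x and x ≤ 1 give y ≤ 0. Range argument: with x ∈ [-1, 1], y ∈ [−∞, 0], the left side of the equation is at most 2, but the right side is 9 > 2. No integer solution exists.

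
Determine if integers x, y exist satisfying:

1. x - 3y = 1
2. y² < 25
Yes

Take x = 1, y = 0. Substituting into each constraint:
  (1) 1 - 3(0) = 1 ✓
  (2) y² = (0)² = 0, and 0 < 25 ✓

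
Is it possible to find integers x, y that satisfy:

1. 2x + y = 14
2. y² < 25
Yes

Take x = 7, y = 0. Substituting into each constraint:
  (1) 2(7) + 0 = 14 ✓
  (2) y² = (0)² = 0, and 0 < 25 ✓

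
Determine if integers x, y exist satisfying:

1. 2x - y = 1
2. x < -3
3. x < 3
Yes

Take x = -4, y = -9. Substituting into each constraint:
  (1) 2(-4) + 9 = 1 ✓
  (2) -4 < -3 ✓
  (3) -4 < 3 ✓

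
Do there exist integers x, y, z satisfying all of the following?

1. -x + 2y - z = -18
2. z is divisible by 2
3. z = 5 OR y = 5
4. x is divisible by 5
Yes

Take x = 30, y = 5, z = -2. Substituting into each constraint:
  (1) (-30) + 2(5) + 2 = -18 ✓
  (2) -2 = 2 × -1, remainder 0 ✓
  (3) y = 5, target 5 ✓ (second branch holds)
  (4) 30 = 5 × 6, remainder 0 ✓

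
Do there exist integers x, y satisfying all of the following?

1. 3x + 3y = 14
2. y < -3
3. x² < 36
No

Even the single constraint (3x + 3y = 14) is infeasible over the integers.

  - 3x + 3y = 14: every term on the left is divisible by 3, so the LHS ≡ 0 (mod 3), but the RHS 14 is not — no integer solution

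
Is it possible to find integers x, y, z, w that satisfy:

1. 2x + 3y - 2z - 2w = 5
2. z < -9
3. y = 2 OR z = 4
No

The full constraint system is jointly infeasible over the integers. Each constraint and what it forces:

  - 2x + 3y - 2z - 2w = 5: is a linear equation tying the variables together
  - z < -9: bounds one variable relative to a constant
  - y = 2 OR z = 4: forces a choice: either y = 2 or z = 4

Split on the disjunction (y = 2 OR z = 4):
  • If y = 2: with y = 2, every remaining term of the linear equation is divisible by 2, so the left side is ≡ 0 (mod 2); but the right side -1 ≡ 1 (mod 2). No integers can satisfy it.
  • If z = 4: this contradicts the bound z ≤ -10.
Both branches are infeasible, so the system has no integer solution.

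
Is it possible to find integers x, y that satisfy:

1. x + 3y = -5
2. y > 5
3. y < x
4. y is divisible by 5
No

A contradictory subset is {x + 3y = -5, y > 5, y < x}. No integer assignment can satisfy these jointly:

  - x + 3y = -5: is a linear equation tying the variables together
  - y > 5: bounds one variable relative to a constant
  - y < x: bounds one variable relative to another variable

Propagating the comparison: x > y and y ≥ 6 give x ≥ 7. Range argument: with x ∈ [7, ∞], y ∈ [6, ∞], the left side of the equation is at least 25, but the right side is -5 < 25. No integer solution exists.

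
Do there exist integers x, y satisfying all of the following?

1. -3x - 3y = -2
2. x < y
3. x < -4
No

Even the single constraint (-3x - 3y = -2) is infeasible over the integers.

  - -3x - 3y = -2: every term on the left is divisible by 3, so the LHS ≡ 0 (mod 3), but the RHS -2 is not — no integer solution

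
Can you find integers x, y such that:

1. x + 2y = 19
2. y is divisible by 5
Yes

Take x = 19, y = 0. Substituting into each constraint:
  (1) 19 + 2(0) = 19 ✓
  (2) 0 = 5 × 0, remainder 0 ✓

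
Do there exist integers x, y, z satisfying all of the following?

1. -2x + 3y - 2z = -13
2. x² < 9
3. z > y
Yes

Take x = 0, y = -11, z = -10. Substituting into each constraint:
  (1) -2(0) + 3(-11) - 2(-10) = -13 ✓
  (2) x² = (0)² = 0, and 0 < 9 ✓
  (3) -10 > -11 ✓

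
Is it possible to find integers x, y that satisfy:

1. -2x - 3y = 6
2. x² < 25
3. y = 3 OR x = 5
No

The full constraint system is jointly infeasible over the integers. Each constraint and what it forces:

  - -2x - 3y = 6: is a linear equation tying the variables together
  - x² < 25: restricts x to |x| ≤ 4
  - y = 3 OR x = 5: forces a choice: either y = 3 or x = 5

Split on the disjunction (y = 3 OR x = 5):
  • If y = 3: with y = 3, every remaining term of the linear equation is divisible by 2, so the left side is ≡ 0 (mod 2); but the right side 15 ≡ 1 (mod 2). No integers can satisfy it.
  • If x = 5: this contradicts x² < 25, which requires |x| ≤ 4.
Both branches are infeasible, so the system has no integer solution.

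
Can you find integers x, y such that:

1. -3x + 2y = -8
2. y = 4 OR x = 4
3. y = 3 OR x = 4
Yes

Take x = 4, y = 2. Substituting into each constraint:
  (1) -3(4) + 2(2) = -8 ✓
  (2) x = 4, target 4 ✓ (second branch holds)
  (3) x = 4, target 4 ✓ (second branch holds)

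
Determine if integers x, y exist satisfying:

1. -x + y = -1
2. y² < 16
Yes

Take x = 0, y = -1. Substituting into each constraint:
  (1) 0 + (-1) = -1 ✓
  (2) y² = (-1)² = 1, and 1 < 16 ✓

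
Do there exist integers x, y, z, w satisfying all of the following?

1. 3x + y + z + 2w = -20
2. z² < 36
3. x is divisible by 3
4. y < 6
Yes

Take x = 0, y = 0, z = 2, w = -11. Substituting into each constraint:
  (1) 3(0) + 0 + 2 + 2(-11) = -20 ✓
  (2) z² = (2)² = 4, and 4 < 36 ✓
  (3) 0 = 3 × 0, remainder 0 ✓
  (4) 0 < 6 ✓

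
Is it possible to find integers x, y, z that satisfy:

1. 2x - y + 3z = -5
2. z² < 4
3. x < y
Yes

Take x = -1, y = 0, z = -1. Substituting into each constraint:
  (1) 2(-1) + 0 + 3(-1) = -5 ✓
  (2) z² = (-1)² = 1, and 1 < 4 ✓
  (3) -1 < 0 ✓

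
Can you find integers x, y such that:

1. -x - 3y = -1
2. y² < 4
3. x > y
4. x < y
No

A contradictory subset is {x > y, x < y}. No integer assignment can satisfy these jointly:

  - x > y: bounds one variable relative to another variable
  - x < y: bounds one variable relative to another variable

Direct contradiction: x > y and y > x cannot both hold.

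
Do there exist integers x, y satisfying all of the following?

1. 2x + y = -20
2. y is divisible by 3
Yes

Take x = -10, y = 0. Substituting into each constraint:
  (1) 2(-10) + 0 = -20 ✓
  (2) 0 = 3 × 0, remainder 0 ✓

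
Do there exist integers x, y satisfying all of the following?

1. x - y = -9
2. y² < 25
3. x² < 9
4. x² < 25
No

A contradictory subset is {x - y = -9, y² < 25, x² < 9}. No integer assignment can satisfy these jointly:

  - x - y = -9: is a linear equation tying the variables together
  - y² < 25: restricts y to |y| ≤ 4
  - x² < 9: restricts x to |x| ≤ 2

Range argument: with x ∈ [-2, 2], y ∈ [-4, 4], the left side of the equation is at least -6, but the right side is -9 < -6. No integer solution exists.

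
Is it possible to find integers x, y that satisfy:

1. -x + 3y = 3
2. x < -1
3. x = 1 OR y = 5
No

The full constraint system is jointly infeasible over the integers. Each constraint and what it forces:

  - -x + 3y = 3: is a linear equation tying the variables together
  - x < -1: bounds one variable relative to a constant
  - x = 1 OR y = 5: forces a choice: either x = 1 or y = 5

Split on the disjunction (x = 1 OR y = 5):
  • If x = 1: this contradicts the bound x ≤ -2.
  • If y = 5: the equation forces x = 12, which contradicts the bound x ≤ -2.
Both branches are infeasible, so the system has no integer solution.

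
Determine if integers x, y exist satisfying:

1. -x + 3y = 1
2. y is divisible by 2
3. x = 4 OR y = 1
No

The full constraint system is jointly infeasible over the integers. Each constraint and what it forces:

  - -x + 3y = 1: is a linear equation tying the variables together
  - y is divisible by 2: restricts y to multiples of 2
  - x = 4 OR y = 1: forces a choice: either x = 4 or y = 1

Split on the disjunction (x = 4 OR y = 1):
  • If x = 4: with x = 4, writing y = 2y', every remaining term of the linear equation is divisible by 6, so the left side is ≡ 0 (mod 6); but the right side 5 ≡ 5 (mod 6). No integers can satisfy it.
  • If y = 1: this contradicts the divisibility constraint — 1 is not a multiple of 2.
Both branches are infeasible, so the system has no integer solution.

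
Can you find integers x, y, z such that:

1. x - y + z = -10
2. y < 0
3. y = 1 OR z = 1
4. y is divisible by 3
Yes

Take x = -14, y = -3, z = 1. Substituting into each constraint:
  (1) (-14) + 3 + 1 = -10 ✓
  (2) -3 < 0 ✓
  (3) z = 1, target 1 ✓ (second branch holds)
  (4) -3 = 3 × -1, remainder 0 ✓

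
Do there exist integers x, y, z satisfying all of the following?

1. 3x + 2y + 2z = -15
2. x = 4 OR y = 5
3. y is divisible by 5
Yes

Take x = 1, y = 5, z = -14. Substituting into each constraint:
  (1) 3(1) + 2(5) + 2(-14) = -15 ✓
  (2) y = 5, target 5 ✓ (second branch holds)
  (3) 5 = 5 × 1, remainder 0 ✓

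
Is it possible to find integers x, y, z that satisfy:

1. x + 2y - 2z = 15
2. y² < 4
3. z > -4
Yes

Take x = 15, y = 0, z = 0. Substituting into each constraint:
  (1) 15 + 2(0) - 2(0) = 15 ✓
  (2) y² = (0)² = 0, and 0 < 4 ✓
  (3) 0 > -4 ✓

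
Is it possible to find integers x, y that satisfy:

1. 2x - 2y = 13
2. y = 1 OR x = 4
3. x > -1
No

Even the single constraint (2x - 2y = 13) is infeasible over the integers.

  - 2x - 2y = 13: every term on the left is divisible by 2, so the LHS ≡ 0 (mod 2), but the RHS 13 is not — no integer solution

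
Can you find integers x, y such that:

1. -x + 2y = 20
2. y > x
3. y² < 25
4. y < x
No

A contradictory subset is {y > x, y < x}. No integer assignment can satisfy these jointly:

  - y > x: bounds one variable relative to another variable
  - y < x: bounds one variable relative to another variable

Direct contradiction: y > x and x > y cannot both hold.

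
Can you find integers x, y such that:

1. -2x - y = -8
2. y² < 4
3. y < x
Yes

Take x = 4, y = 0. Substituting into each constraint:
  (1) -2(4) + 0 = -8 ✓
  (2) y² = (0)² = 0, and 0 < 4 ✓
  (3) 0 < 4 ✓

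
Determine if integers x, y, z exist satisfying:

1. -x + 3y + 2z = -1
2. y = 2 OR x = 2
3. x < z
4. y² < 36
Yes

Take x = 2, y = -3, z = 5. Substituting into each constraint:
  (1) (-2) + 3(-3) + 2(5) = -1 ✓
  (2) x = 2, target 2 ✓ (second branch holds)
  (3) 2 < 5 ✓
  (4) y² = (-3)² = 9, and 9 < 36 ✓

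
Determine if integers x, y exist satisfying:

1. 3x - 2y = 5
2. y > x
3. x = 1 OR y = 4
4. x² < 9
No

A contradictory subset is {3x - 2y = 5, y > x, x = 1 OR y = 4}. No integer assignment can satisfy these jointly:

  - 3x - 2y = 5: is a linear equation tying the variables together
  - y > x: bounds one variable relative to another variable
  - x = 1 OR y = 4: forces a choice: either x = 1 or y = 4

Split on the disjunction (x = 1 OR y = 4):
  • If x = 1: the equation forces y = -1, giving (x, y) = (1, -1), which violates y > x.
  • If y = 4: with y = 4, every remaining term of the linear equation is divisible by 3, so the left side is ≡ 0 (mod 3); but the right side 13 ≡ 1 (mod 3). No integers can satisfy it.
Both branches are infeasible, so the system has no integer solution.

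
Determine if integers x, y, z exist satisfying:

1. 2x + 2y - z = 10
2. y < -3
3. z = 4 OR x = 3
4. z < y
Yes

Take x = 3, y = -4, z = -12. Substituting into each constraint:
  (1) 2(3) + 2(-4) + 12 = 10 ✓
  (2) -4 < -3 ✓
  (3) x = 3, target 3 ✓ (second branch holds)
  (4) -12 < -4 ✓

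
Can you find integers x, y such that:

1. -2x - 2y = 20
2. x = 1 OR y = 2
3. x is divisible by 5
No

The full constraint system is jointly infeasible over the integers. Each constraint and what it forces:

  - -2x - 2y = 20: is a linear equation tying the variables together
  - x = 1 OR y = 2: forces a choice: either x = 1 or y = 2
  - x is divisible by 5: restricts x to multiples of 5

Split on the disjunction (x = 1 OR y = 2):
  • If x = 1: this contradicts the divisibility constraint — 1 is not a multiple of 5.
  • If y = 2: with y = 2, writing x = 5x', every remaining term of the linear equation is divisible by 10, so the left side is ≡ 0 (mod 10); but the right side 24 ≡ 4 (mod 10). No integers can satisfy it.
Both branches are infeasible, so the system has no integer solution.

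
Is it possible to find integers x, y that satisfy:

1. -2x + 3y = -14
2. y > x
Yes

Take x = -17, y = -16. Substituting into each constraint:
  (1) -2(-17) + 3(-16) = -14 ✓
  (2) -16 > -17 ✓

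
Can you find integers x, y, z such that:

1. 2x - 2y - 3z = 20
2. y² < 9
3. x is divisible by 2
Yes

Take x = 2, y = 1, z = -6. Substituting into each constraint:
  (1) 2(2) - 2(1) - 3(-6) = 20 ✓
  (2) y² = (1)² = 1, and 1 < 9 ✓
  (3) 2 = 2 × 1, remainder 0 ✓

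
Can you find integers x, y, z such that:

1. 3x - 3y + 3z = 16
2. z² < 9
No

Even the single constraint (3x - 3y + 3z = 16) is infeasible over the integers.

  - 3x - 3y + 3z = 16: every term on the left is divisible by 3, so the LHS ≡ 0 (mod 3), but the RHS 16 is not — no integer solution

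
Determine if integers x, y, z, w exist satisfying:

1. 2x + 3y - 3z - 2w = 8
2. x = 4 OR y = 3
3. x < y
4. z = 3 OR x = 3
Yes

Take x = 0, y = 3, z = 3, w = -4. Substituting into each constraint:
  (1) 2(0) + 3(3) - 3(3) - 2(-4) = 8 ✓
  (2) y = 3, target 3 ✓ (second branch holds)
  (3) 0 < 3 ✓
  (4) z = 3, target 3 ✓ (first branch holds)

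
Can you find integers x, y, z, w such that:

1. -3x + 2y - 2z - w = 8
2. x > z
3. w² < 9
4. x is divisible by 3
Yes

Take x = 0, y = 3, z = -2, w = 2. Substituting into each constraint:
  (1) -3(0) + 2(3) - 2(-2) + (-2) = 8 ✓
  (2) 0 > -2 ✓
  (3) w² = (2)² = 4, and 4 < 9 ✓
  (4) 0 = 3 × 0, remainder 0 ✓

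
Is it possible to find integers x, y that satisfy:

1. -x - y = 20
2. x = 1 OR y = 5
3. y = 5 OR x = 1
Yes

Take x = -25, y = 5. Substituting into each constraint:
  (1) 25 + (-5) = 20 ✓
  (2) y = 5, target 5 ✓ (second branch holds)
  (3) y = 5, target 5 ✓ (first branch holds)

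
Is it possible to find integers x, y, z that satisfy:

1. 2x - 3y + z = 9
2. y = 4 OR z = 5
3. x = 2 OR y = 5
Yes

Take x = 2, y = 0, z = 5. Substituting into each constraint:
  (1) 2(2) - 3(0) + 5 = 9 ✓
  (2) z = 5, target 5 ✓ (second branch holds)
  (3) x = 2, target 2 ✓ (first branch holds)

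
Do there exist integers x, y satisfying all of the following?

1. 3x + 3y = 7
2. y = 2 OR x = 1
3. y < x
No

Even the single constraint (3x + 3y = 7) is infeasible over the integers.

  - 3x + 3y = 7: every term on the left is divisible by 3, so the LHS ≡ 0 (mod 3), but the RHS 7 is not — no integer solution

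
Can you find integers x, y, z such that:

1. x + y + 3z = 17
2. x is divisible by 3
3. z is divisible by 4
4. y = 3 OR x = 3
Yes

Take x = 3, y = 14, z = 0. Substituting into each constraint:
  (1) 3 + 14 + 3(0) = 17 ✓
  (2) 3 = 3 × 1, remainder 0 ✓
  (3) 0 = 4 × 0, remainder 0 ✓
  (4) x = 3, target 3 ✓ (second branch holds)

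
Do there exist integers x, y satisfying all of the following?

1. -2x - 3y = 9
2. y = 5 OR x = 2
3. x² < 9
No

The full constraint system is jointly infeasible over the integers. Each constraint and what it forces:

  - -2x - 3y = 9: is a linear equation tying the variables together
  - y = 5 OR x = 2: forces a choice: either y = 5 or x = 2
  - x² < 9: restricts x to |x| ≤ 2

Split on the disjunction (y = 5 OR x = 2):
  • If y = 5: the equation forces x = -12, but x² < 9 requires |x| ≤ 2.
  • If x = 2: with x = 2, every remaining term of the linear equation is divisible by 3, so the left side is ≡ 0 (mod 3); but the right side 13 ≡ 1 (mod 3). No integers can satisfy it.
Both branches are infeasible, so the system has no integer solution.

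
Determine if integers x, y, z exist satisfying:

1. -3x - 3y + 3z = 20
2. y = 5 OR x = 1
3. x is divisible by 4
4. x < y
No

Even the single constraint (-3x - 3y + 3z = 20) is infeasible over the integers.

  - -3x - 3y + 3z = 20: every term on the left is divisible by 3, so the LHS ≡ 0 (mod 3), but the RHS 20 is not — no integer solution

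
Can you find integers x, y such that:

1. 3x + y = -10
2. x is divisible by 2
Yes

Take x = 0, y = -10. Substituting into each constraint:
  (1) 3(0) + (-10) = -10 ✓
  (2) 0 = 2 × 0, remainder 0 ✓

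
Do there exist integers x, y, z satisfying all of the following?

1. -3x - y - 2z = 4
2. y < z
Yes

Take x = -1, y = -1, z = 0. Substituting into each constraint:
  (1) -3(-1) + 1 - 2(0) = 4 ✓
  (2) -1 < 0 ✓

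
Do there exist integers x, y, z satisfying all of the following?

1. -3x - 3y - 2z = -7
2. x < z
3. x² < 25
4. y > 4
Yes

Take x = -2, y = 5, z = -1. Substituting into each constraint:
  (1) -3(-2) - 3(5) - 2(-1) = -7 ✓
  (2) -2 < -1 ✓
  (3) x² = (-2)² = 4, and 4 < 25 ✓
  (4) 5 > 4 ✓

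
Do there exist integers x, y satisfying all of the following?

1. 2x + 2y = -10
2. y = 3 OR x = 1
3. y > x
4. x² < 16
No

The full constraint system is jointly infeasible over the integers. Each constraint and what it forces:

  - 2x + 2y = -10: is a linear equation tying the variables together
  - y = 3 OR x = 1: forces a choice: either y = 3 or x = 1
  - y > x: bounds one variable relative to another variable
  - x² < 16: restricts x to |x| ≤ 3

Split on the disjunction (y = 3 OR x = 1):
  • If y = 3: the equation forces x = -8, but x² < 16 requires |x| ≤ 3.
  • If x = 1: the equation forces y = -6, giving (x, y) = (1, -6), which violates y > x.
Both branches are infeasible, so the system has no integer solution.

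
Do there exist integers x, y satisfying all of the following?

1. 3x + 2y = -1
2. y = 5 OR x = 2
No

The full constraint system is jointly infeasible over the integers. Each constraint and what it forces:

  - 3x + 2y = -1: is a linear equation tying the variables together
  - y = 5 OR x = 2: forces a choice: either y = 5 or x = 2

Split on the disjunction (y = 5 OR x = 2):
  • If y = 5: with y = 5, every remaining term of the linear equation is divisible by 3, so the left side is ≡ 0 (mod 3); but the right side -11 ≡ 1 (mod 3). No integers can satisfy it.
  • If x = 2: with x = 2, every remaining term of the linear equation is divisible by 2, so the left side is ≡ 0 (mod 2); but the right side -7 ≡ 1 (mod 2). No integers can satisfy it.
Both branches are infeasible, so the system has no integer solution.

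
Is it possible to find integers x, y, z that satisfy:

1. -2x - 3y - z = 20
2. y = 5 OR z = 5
Yes

Take x = -21, y = 5, z = 7. Substituting into each constraint:
  (1) -2(-21) - 3(5) + (-7) = 20 ✓
  (2) y = 5, target 5 ✓ (first branch holds)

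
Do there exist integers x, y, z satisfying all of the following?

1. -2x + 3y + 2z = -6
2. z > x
Yes

Take x = -3, y = -4, z = 0. Substituting into each constraint:
  (1) -2(-3) + 3(-4) + 2(0) = -6 ✓
  (2) 0 > -3 ✓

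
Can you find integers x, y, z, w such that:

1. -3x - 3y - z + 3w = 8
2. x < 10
Yes

Take x = 0, y = 0, z = -8, w = 0. Substituting into each constraint:
  (1) -3(0) - 3(0) + 8 + 3(0) = 8 ✓
  (2) 0 < 10 ✓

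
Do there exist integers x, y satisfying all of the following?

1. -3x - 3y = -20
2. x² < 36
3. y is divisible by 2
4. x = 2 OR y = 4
No

Even the single constraint (-3x - 3y = -20) is infeasible over the integers.

  - -3x - 3y = -20: every term on the left is divisible by 3, so the LHS ≡ 0 (mod 3), but the RHS -20 is not — no integer solution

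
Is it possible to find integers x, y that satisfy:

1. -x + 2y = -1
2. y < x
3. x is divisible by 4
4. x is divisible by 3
No

A contradictory subset is {-x + 2y = -1, x is divisible by 4}. No integer assignment can satisfy these jointly:

  - -x + 2y = -1: is a linear equation tying the variables together
  - x is divisible by 4: restricts x to multiples of 4

Modular obstruction: writing x = 4x', every remaining term of the linear equation is divisible by 2, so the left side is ≡ 0 (mod 2); but the right side -1 ≡ 1 (mod 2). No integers can satisfy it.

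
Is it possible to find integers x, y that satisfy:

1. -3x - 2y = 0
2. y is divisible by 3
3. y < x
Yes

Take x = 2, y = -3. Substituting into each constraint:
  (1) -3(2) - 2(-3) = 0 ✓
  (2) -3 = 3 × -1, remainder 0 ✓
  (3) -3 < 2 ✓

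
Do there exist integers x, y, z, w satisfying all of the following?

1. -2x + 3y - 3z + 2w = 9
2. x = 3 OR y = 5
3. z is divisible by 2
Yes

Take x = 3, y = 5, z = 0, w = 0. Substituting into each constraint:
  (1) -2(3) + 3(5) - 3(0) + 2(0) = 9 ✓
  (2) x = 3, target 3 ✓ (first branch holds)
  (3) 0 = 2 × 0, remainder 0 ✓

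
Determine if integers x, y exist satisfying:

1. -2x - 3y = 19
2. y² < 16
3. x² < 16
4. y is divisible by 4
No

A contradictory subset is {-2x - 3y = 19, y is divisible by 4}. No integer assignment can satisfy these jointly:

  - -2x - 3y = 19: is a linear equation tying the variables together
  - y is divisible by 4: restricts y to multiples of 4

Modular obstruction: writing y = 4y', every remaining term of the linear equation is divisible by 2, so the left side is ≡ 0 (mod 2); but the right side 19 ≡ 1 (mod 2). No integers can satisfy it.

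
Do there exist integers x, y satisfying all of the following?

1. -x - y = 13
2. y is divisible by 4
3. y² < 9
Yes

Take x = -13, y = 0. Substituting into each constraint:
  (1) 13 + 0 = 13 ✓
  (2) 0 = 4 × 0, remainder 0 ✓
  (3) y² = (0)² = 0, and 0 < 9 ✓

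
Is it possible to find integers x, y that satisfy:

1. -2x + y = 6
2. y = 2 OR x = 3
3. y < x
No

The full constraint system is jointly infeasible over the integers. Each constraint and what it forces:

  - -2x + y = 6: is a linear equation tying the variables together
  - y = 2 OR x = 3: forces a choice: either y = 2 or x = 3
  - y < x: bounds one variable relative to another variable

Split on the disjunction (y = 2 OR x = 3):
  • If y = 2: the equation forces x = -2, giving (y, x) = (2, -2), which violates x > y.
  • If x = 3: the equation forces y = 12, giving (x, y) = (3, 12), which violates x > y.
Both branches are infeasible, so the system has no integer solution.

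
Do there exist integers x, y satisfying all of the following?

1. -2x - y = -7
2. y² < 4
Yes

Take x = 3, y = 1. Substituting into each constraint:
  (1) -2(3) + (-1) = -7 ✓
  (2) y² = (1)² = 1, and 1 < 4 ✓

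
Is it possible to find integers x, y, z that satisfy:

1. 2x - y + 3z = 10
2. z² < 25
Yes

Take x = 0, y = -10, z = 0. Substituting into each constraint:
  (1) 2(0) + 10 + 3(0) = 10 ✓
  (2) z² = (0)² = 0, and 0 < 25 ✓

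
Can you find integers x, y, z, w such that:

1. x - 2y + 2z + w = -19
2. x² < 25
Yes

Take x = 0, y = 0, z = -10, w = 1. Substituting into each constraint:
  (1) 0 - 2(0) + 2(-10) + 1 = -19 ✓
  (2) x² = (0)² = 0, and 0 < 25 ✓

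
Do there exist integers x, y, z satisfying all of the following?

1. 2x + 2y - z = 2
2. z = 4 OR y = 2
Yes

Take x = -1, y = 2, z = 0. Substituting into each constraint:
  (1) 2(-1) + 2(2) + 0 = 2 ✓
  (2) y = 2, target 2 ✓ (second branch holds)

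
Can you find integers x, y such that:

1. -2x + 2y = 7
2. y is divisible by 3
No

Even the single constraint (-2x + 2y = 7) is infeasible over the integers.

  - -2x + 2y = 7: every term on the left is divisible by 2, so the LHS ≡ 0 (mod 2), but the RHS 7 is not — no integer solution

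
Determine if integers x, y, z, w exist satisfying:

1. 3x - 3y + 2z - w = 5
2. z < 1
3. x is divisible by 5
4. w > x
Yes

Take x = 0, y = -2, z = 0, w = 1. Substituting into each constraint:
  (1) 3(0) - 3(-2) + 2(0) + (-1) = 5 ✓
  (2) 0 < 1 ✓
  (3) 0 = 5 × 0, remainder 0 ✓
  (4) 1 > 0 ✓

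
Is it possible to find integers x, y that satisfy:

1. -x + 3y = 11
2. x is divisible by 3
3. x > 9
No

A contradictory subset is {-x + 3y = 11, x is divisible by 3}. No integer assignment can satisfy these jointly:

  - -x + 3y = 11: is a linear equation tying the variables together
  - x is divisible by 3: restricts x to multiples of 3

Modular obstruction: writing x = 3x', every remaining term of the linear equation is divisible by 3, so the left side is ≡ 0 (mod 3); but the right side 11 ≡ 2 (mod 3). No integers can satisfy it.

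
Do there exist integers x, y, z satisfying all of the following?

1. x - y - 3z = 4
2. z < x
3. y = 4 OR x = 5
Yes

Take x = -1, y = 4, z = -3. Substituting into each constraint:
  (1) (-1) + (-4) - 3(-3) = 4 ✓
  (2) -3 < -1 ✓
  (3) y = 4, target 4 ✓ (first branch holds)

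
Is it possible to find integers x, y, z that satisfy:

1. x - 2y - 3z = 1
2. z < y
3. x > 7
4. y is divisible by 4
Yes

Take x = 18, y = 4, z = 3. Substituting into each constraint:
  (1) 18 - 2(4) - 3(3) = 1 ✓
  (2) 3 < 4 ✓
  (3) 18 > 7 ✓
  (4) 4 = 4 × 1, remainder 0 ✓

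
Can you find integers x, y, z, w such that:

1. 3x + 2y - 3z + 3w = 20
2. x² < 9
Yes

Take x = 0, y = 10, z = 0, w = 0. Substituting into each constraint:
  (1) 3(0) + 2(10) - 3(0) + 3(0) = 20 ✓
  (2) x² = (0)² = 0, and 0 < 9 ✓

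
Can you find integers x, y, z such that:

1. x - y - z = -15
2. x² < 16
Yes

Take x = 0, y = 15, z = 0. Substituting into each constraint:
  (1) 0 + (-15) + 0 = -15 ✓
  (2) x² = (0)² = 0, and 0 < 16 ✓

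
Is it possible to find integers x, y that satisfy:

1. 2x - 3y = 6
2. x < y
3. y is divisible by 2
Yes

Take x = -9, y = -8. Substituting into each constraint:
  (1) 2(-9) - 3(-8) = 6 ✓
  (2) -9 < -8 ✓
  (3) -8 = 2 × -4, remainder 0 ✓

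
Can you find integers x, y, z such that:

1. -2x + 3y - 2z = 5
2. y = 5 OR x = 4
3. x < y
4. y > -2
Yes

Take x = 4, y = 5, z = 1. Substituting into each constraint:
  (1) -2(4) + 3(5) - 2(1) = 5 ✓
  (2) y = 5, target 5 ✓ (first branch holds)
  (3) 4 < 5 ✓
  (4) 5 > -2 ✓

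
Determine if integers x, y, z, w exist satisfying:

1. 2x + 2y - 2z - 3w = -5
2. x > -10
Yes

Take x = -1, y = 0, z = 0, w = 1. Substituting into each constraint:
  (1) 2(-1) + 2(0) - 2(0) - 3(1) = -5 ✓
  (2) -1 > -10 ✓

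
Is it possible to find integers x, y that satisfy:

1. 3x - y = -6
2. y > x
Yes

Take x = 0, y = 6. Substituting into each constraint:
  (1) 3(0) + (-6) = -6 ✓
  (2) 6 > 0 ✓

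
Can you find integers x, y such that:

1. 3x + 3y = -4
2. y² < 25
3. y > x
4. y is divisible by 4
No

Even the single constraint (3x + 3y = -4) is infeasible over the integers.

  - 3x + 3y = -4: every term on the left is divisible by 3, so the LHS ≡ 0 (mod 3), but the RHS -4 is not — no integer solution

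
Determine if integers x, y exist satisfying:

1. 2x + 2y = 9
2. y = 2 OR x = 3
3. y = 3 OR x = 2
No

Even the single constraint (2x + 2y = 9) is infeasible over the integers.

  - 2x + 2y = 9: every term on the left is divisible by 2, so the LHS ≡ 0 (mod 2), but the RHS 9 is not — no integer solution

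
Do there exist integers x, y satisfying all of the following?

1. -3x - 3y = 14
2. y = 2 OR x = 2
No

Even the single constraint (-3x - 3y = 14) is infeasible over the integers.

  - -3x - 3y = 14: every term on the left is divisible by 3, so the LHS ≡ 0 (mod 3), but the RHS 14 is not — no integer solution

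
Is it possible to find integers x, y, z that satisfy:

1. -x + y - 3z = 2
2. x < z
Yes

Take x = 0, y = 5, z = 1. Substituting into each constraint:
  (1) 0 + 5 - 3(1) = 2 ✓
  (2) 0 < 1 ✓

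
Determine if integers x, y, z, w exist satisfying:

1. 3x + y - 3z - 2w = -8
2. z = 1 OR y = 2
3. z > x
Yes

Take x = 0, y = 2, z = 2, w = 2. Substituting into each constraint:
  (1) 3(0) + 2 - 3(2) - 2(2) = -8 ✓
  (2) y = 2, target 2 ✓ (second branch holds)
  (3) 2 > 0 ✓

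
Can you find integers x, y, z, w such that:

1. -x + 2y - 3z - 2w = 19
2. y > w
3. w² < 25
Yes

Take x = -17, y = 1, z = 0, w = 0. Substituting into each constraint:
  (1) 17 + 2(1) - 3(0) - 2(0) = 19 ✓
  (2) 1 > 0 ✓
  (3) w² = (0)² = 0, and 0 < 25 ✓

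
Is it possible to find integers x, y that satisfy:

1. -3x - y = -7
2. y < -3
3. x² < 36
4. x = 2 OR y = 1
No

A contradictory subset is {-3x - y = -7, y < -3, x = 2 OR y = 1}. No integer assignment can satisfy these jointly:

  - -3x - y = -7: is a linear equation tying the variables together
  - y < -3: bounds one variable relative to a constant
  - x = 2 OR y = 1: forces a choice: either x = 2 or y = 1

Split on the disjunction (x = 2 OR y = 1):
  • If x = 2: the equation forces y = 1, which contradicts the bound y ≤ -4.
  • If y = 1: this contradicts the bound y ≤ -4.
Both branches are infeasible, so the system has no integer solution.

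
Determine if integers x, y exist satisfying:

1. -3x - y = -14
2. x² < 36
Yes

Take x = 0, y = 14. Substituting into each constraint:
  (1) -3(0) + (-14) = -14 ✓
  (2) x² = (0)² = 0, and 0 < 36 ✓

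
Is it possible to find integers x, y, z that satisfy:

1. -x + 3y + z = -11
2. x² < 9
Yes

Take x = 2, y = -3, z = 0. Substituting into each constraint:
  (1) (-2) + 3(-3) + 0 = -11 ✓
  (2) x² = (2)² = 4, and 4 < 9 ✓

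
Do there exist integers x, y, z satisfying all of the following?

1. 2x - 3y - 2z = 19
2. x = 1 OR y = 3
Yes

Take x = 0, y = 3, z = -14. Substituting into each constraint:
  (1) 2(0) - 3(3) - 2(-14) = 19 ✓
  (2) y = 3, target 3 ✓ (second branch holds)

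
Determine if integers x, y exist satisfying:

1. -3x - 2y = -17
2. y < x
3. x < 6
Yes

Take x = 5, y = 1. Substituting into each constraint:
  (1) -3(5) - 2(1) = -17 ✓
  (2) 1 < 5 ✓
  (3) 5 < 6 ✓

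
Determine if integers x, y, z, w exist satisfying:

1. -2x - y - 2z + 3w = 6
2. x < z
Yes

Take x = 1, y = 0, z = 2, w = 4. Substituting into each constraint:
  (1) -2(1) + 0 - 2(2) + 3(4) = 6 ✓
  (2) 1 < 2 ✓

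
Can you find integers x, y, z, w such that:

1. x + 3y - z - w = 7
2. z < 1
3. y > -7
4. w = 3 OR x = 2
Yes

Take x = 2, y = 0, z = 0, w = -5. Substituting into each constraint:
  (1) 2 + 3(0) + 0 + 5 = 7 ✓
  (2) 0 < 1 ✓
  (3) 0 > -7 ✓
  (4) x = 2, target 2 ✓ (second branch holds)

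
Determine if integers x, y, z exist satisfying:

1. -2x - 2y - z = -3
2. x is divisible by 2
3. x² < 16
Yes

Take x = 0, y = 1, z = 1. Substituting into each constraint:
  (1) -2(0) - 2(1) + (-1) = -3 ✓
  (2) 0 = 2 × 0, remainder 0 ✓
  (3) x² = (0)² = 0, and 0 < 16 ✓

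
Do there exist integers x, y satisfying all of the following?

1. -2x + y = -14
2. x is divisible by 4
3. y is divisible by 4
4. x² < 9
No

A contradictory subset is {-2x + y = -14, x is divisible by 4, y is divisible by 4}. No integer assignment can satisfy these jointly:

  - -2x + y = -14: is a linear equation tying the variables together
  - x is divisible by 4: restricts x to multiples of 4
  - y is divisible by 4: restricts y to multiples of 4

Modular obstruction: writing x = 4x' and writing y = 4y', every remaining term of the linear equation is divisible by 4, so the left side is ≡ 0 (mod 4); but the right side -14 ≡ 2 (mod 4). No integers can satisfy it.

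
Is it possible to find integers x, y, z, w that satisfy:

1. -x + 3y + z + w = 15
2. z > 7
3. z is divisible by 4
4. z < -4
No

A contradictory subset is {z > 7, z < -4}. No integer assignment can satisfy these jointly:

  - z > 7: bounds one variable relative to a constant
  - z < -4: bounds one variable relative to a constant

Direct contradiction: the bounds on z require z ≥ 8 and z ≤ -5 simultaneously, which is empty.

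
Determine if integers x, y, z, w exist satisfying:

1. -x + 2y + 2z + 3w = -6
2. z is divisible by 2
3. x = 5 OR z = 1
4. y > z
Yes

Take x = 5, y = 1, z = 0, w = -1. Substituting into each constraint:
  (1) (-5) + 2(1) + 2(0) + 3(-1) = -6 ✓
  (2) 0 = 2 × 0, remainder 0 ✓
  (3) x = 5, target 5 ✓ (first branch holds)
  (4) 1 > 0 ✓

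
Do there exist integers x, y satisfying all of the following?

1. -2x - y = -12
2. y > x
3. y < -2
No

The full constraint system is jointly infeasible over the integers. Each constraint and what it forces:

  - -2x - y = -12: is a linear equation tying the variables together
  - y > x: bounds one variable relative to another variable
  - y < -2: bounds one variable relative to a constant

Propagating the comparison: x < y and y ≤ -3 give x ≤ -4. Range argument: with x ∈ [−∞, -4], y ∈ [−∞, -3], the left side of the equation is at least 11, but the right side is -12 < 11. No integer solution exists.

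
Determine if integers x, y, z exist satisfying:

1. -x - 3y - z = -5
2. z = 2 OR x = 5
Yes

Take x = 3, y = 0, z = 2. Substituting into each constraint:
  (1) (-3) - 3(0) + (-2) = -5 ✓
  (2) z = 2, target 2 ✓ (first branch holds)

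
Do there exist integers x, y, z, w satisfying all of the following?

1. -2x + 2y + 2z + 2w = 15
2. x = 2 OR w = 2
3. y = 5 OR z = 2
No

Even the single constraint (-2x + 2y + 2z + 2w = 15) is infeasible over the integers.

  - -2x + 2y + 2z + 2w = 15: every term on the left is divisible by 2, so the LHS ≡ 0 (mod 2), but the RHS 15 is not — no integer solution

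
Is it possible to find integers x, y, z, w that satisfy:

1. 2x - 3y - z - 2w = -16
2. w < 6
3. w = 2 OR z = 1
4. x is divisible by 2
Yes

Take x = 0, y = 4, z = 0, w = 2. Substituting into each constraint:
  (1) 2(0) - 3(4) + 0 - 2(2) = -16 ✓
  (2) 2 < 6 ✓
  (3) w = 2, target 2 ✓ (first branch holds)
  (4) 0 = 2 × 0, remainder 0 ✓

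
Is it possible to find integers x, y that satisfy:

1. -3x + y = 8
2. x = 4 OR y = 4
Yes

Take x = 4, y = 20. Substituting into each constraint:
  (1) -3(4) + 20 = 8 ✓
  (2) x = 4, target 4 ✓ (first branch holds)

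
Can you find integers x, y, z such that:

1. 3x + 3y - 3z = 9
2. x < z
Yes

Take x = 0, y = 4, z = 1. Substituting into each constraint:
  (1) 3(0) + 3(4) - 3(1) = 9 ✓
  (2) 0 < 1 ✓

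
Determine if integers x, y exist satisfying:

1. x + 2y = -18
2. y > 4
Yes

Take x = -28, y = 5. Substituting into each constraint:
  (1) (-28) + 2(5) = -18 ✓
  (2) 5 > 4 ✓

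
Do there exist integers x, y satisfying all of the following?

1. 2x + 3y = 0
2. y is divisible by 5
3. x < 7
Yes

Take x = 0, y = 0. Substituting into each constraint:
  (1) 2(0) + 3(0) = 0 ✓
  (2) 0 = 5 × 0, remainder 0 ✓
  (3) 0 < 7 ✓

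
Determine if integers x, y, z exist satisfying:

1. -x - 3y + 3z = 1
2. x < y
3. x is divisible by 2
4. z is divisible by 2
Yes

Take x = 2, y = 3, z = 4. Substituting into each constraint:
  (1) (-2) - 3(3) + 3(4) = 1 ✓
  (2) 2 < 3 ✓
  (3) 2 = 2 × 1, remainder 0 ✓
  (4) 4 = 2 × 2, remainder 0 ✓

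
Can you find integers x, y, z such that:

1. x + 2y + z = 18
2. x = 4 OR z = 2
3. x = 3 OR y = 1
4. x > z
Yes

Take x = 14, y = 1, z = 2. Substituting into each constraint:
  (1) 14 + 2(1) + 2 = 18 ✓
  (2) z = 2, target 2 ✓ (second branch holds)
  (3) y = 1, target 1 ✓ (second branch holds)
  (4) 14 > 2 ✓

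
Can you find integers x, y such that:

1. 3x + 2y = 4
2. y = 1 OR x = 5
No

The full constraint system is jointly infeasible over the integers. Each constraint and what it forces:

  - 3x + 2y = 4: is a linear equation tying the variables together
  - y = 1 OR x = 5: forces a choice: either y = 1 or x = 5

Split on the disjunction (y = 1 OR x = 5):
  • If y = 1: with y = 1, every remaining term of the linear equation is divisible by 3, so the left side is ≡ 0 (mod 3); but the right side 2 ≡ 2 (mod 3). No integers can satisfy it.
  • If x = 5: with x = 5, every remaining term of the linear equation is divisible by 2, so the left side is ≡ 0 (mod 2); but the right side -11 ≡ 1 (mod 2). No integers can satisfy it.
Both branches are infeasible, so the system has no integer solution.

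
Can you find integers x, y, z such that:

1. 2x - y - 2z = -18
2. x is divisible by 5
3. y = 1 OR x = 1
No

The full constraint system is jointly infeasible over the integers. Each constraint and what it forces:

  - 2x - y - 2z = -18: is a linear equation tying the variables together
  - x is divisible by 5: restricts x to multiples of 5
  - y = 1 OR x = 1: forces a choice: either y = 1 or x = 1

Split on the disjunction (y = 1 OR x = 1):
  • If y = 1: with y = 1, writing x = 5x', every remaining term of the linear equation is divisible by 2, so the left side is ≡ 0 (mod 2); but the right side -17 ≡ 1 (mod 2). No integers can satisfy it.
  • If x = 1: this contradicts the divisibility constraint — 1 is not a multiple of 5.
Both branches are infeasible, so the system has no integer solution.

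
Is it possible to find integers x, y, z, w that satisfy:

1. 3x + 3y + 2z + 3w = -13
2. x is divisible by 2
Yes

Take x = 0, y = 0, z = -8, w = 1. Substituting into each constraint:
  (1) 3(0) + 3(0) + 2(-8) + 3(1) = -13 ✓
  (2) 0 = 2 × 0, remainder 0 ✓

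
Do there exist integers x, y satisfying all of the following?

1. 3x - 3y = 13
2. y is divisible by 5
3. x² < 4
No

Even the single constraint (3x - 3y = 13) is infeasible over the integers.

  - 3x - 3y = 13: every term on the left is divisible by 3, so the LHS ≡ 0 (mod 3), but the RHS 13 is not — no integer solution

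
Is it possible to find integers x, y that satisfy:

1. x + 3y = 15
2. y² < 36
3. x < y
Yes

Take x = 3, y = 4. Substituting into each constraint:
  (1) 3 + 3(4) = 15 ✓
  (2) y² = (4)² = 16, and 16 < 36 ✓
  (3) 3 < 4 ✓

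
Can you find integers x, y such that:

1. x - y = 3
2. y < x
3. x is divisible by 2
Yes

Take x = 0, y = -3. Substituting into each constraint:
  (1) 0 + 3 = 3 ✓
  (2) -3 < 0 ✓
  (3) 0 = 2 × 0, remainder 0 ✓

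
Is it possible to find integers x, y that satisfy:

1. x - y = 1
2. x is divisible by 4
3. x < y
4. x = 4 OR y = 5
No

A contradictory subset is {x - y = 1, x < y}. No integer assignment can satisfy these jointly:

  - x - y = 1: is a linear equation tying the variables together
  - x < y: bounds one variable relative to another variable

From the equation, x − y = 1, i.e. y − x = -1; but y > x requires y − x ≥ 1. Contradiction.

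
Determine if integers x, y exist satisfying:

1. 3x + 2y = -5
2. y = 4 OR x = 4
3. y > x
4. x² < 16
No

A contradictory subset is {3x + 2y = -5, y = 4 OR x = 4, y > x}. No integer assignment can satisfy these jointly:

  - 3x + 2y = -5: is a linear equation tying the variables together
  - y = 4 OR x = 4: forces a choice: either y = 4 or x = 4
  - y > x: bounds one variable relative to another variable

Split on the disjunction (y = 4 OR x = 4):
  • If y = 4: with y = 4, every remaining term of the linear equation is divisible by 3, so the left side is ≡ 0 (mod 3); but the right side -13 ≡ 2 (mod 3). No integers can satisfy it.
  • If x = 4: with x = 4, every remaining term of the linear equation is divisible by 2, so the left side is ≡ 0 (mod 2); but the right side -17 ≡ 1 (mod 2). No integers can satisfy it.
Both branches are infeasible, so the system has no integer solution.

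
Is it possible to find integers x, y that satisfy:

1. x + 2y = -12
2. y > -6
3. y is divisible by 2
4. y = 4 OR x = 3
Yes

Take x = -20, y = 4. Substituting into each constraint:
  (1) (-20) + 2(4) = -12 ✓
  (2) 4 > -6 ✓
  (3) 4 = 2 × 2, remainder 0 ✓
  (4) y = 4, target 4 ✓ (first branch holds)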